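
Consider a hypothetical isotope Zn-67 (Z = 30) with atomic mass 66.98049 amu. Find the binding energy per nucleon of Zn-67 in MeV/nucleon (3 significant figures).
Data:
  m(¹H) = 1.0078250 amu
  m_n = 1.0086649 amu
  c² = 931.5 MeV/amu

7.99 MeV/nucleon

With 30 protons and 37 neutrons (A = 67):
Mass of separated nucleons = 30(1.0078250) + 37(1.0086649) = 30.2347500 + 37.3206013 = 67.5553513 amu
Mass defect Δm = 67.5553513 − 66.98049 = 0.5748613 amu
Converting to energy: 0.5748613 amu × 931.5 MeV/amu = 535.483 MeV
BE/A = 535.483 MeV / 67 = 7.992 MeV/nucleon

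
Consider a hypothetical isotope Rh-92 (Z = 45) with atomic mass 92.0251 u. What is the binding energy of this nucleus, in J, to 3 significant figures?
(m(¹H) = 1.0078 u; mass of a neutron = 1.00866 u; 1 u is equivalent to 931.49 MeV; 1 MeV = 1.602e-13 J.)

The nucleus contains 45 protons and 92 − 45 = 47 neutrons.
Σm = 45·m(¹H) + 47·m_n = 45.3510 + 47.40702 = 92.75802 u
Mass defect Δm = 92.75802 − 92.0251 = 0.73292 u
Converting to energy: 0.73292 u × 931.49 MeV/u = 682.708 MeV
In joules: 682.708 MeV × 1.602e-13 J/MeV = 1.0937e-10 J

1.09e-10 J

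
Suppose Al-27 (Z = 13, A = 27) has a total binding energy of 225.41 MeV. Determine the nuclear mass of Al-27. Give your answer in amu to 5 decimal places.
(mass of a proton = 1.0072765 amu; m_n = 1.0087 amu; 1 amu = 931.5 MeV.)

26.97441 amu

Mass defect = 225.41 MeV / (931.5 MeV/amu) = 0.2419860 amu
Constituent mass = 13(1.0072765) + 14(1.0087) = 27.2163945 amu
Nuclear mass = 27.2163945 − 0.2419860 = 26.9744085 amu ≈ 26.97441 amu (to 5 decimal places)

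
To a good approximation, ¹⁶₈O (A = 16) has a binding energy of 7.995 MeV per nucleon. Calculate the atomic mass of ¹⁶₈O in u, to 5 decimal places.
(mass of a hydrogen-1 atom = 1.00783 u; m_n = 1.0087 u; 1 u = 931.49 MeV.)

15.99491 u

Total binding energy = 16 × 7.995 = 127.920 MeV
Mass defect = 127.920 MeV / (931.49 MeV/u) = 0.1373284 u
Constituent mass = 8(1.00783) + 8(1.0087) = 16.13224 u
Atomic mass = 16.13224 − 0.1373284 = 15.9949116 u ≈ 15.99491 u (to 5 decimal places)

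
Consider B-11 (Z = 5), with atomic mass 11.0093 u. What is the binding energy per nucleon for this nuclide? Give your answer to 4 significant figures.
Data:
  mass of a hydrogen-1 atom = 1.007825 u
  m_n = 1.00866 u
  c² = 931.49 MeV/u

6.926 MeV/nucleon

The nucleus contains 5 protons and 11 − 5 = 6 neutrons.
Σm = 5·m(¹H) + 6·m_n = 5.039125 + 6.05196 = 11.091085 u
The mass defect is 11.091085 − 11.0093 = 0.081785 u.
Converting to energy: 0.081785 u × 931.49 MeV/u = 76.1819 MeV
Dividing by A = 11 gives 6.926 MeV per nucleon.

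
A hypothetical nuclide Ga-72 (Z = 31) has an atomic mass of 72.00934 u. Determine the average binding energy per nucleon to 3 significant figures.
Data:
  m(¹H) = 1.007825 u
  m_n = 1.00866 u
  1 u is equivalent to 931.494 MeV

7.61 MeV/nucleon

Mass of separated nucleons = 31(1.007825) + 41(1.00866) = 31.242575 + 41.35506 = 72.597635 u
Mass defect Δm = 72.597635 − 72.00934 = 0.588295 u
E_B = 0.588295 × 931.494 = 547.993 MeV
Per nucleon: 547.993 / 72 = 7.611 MeV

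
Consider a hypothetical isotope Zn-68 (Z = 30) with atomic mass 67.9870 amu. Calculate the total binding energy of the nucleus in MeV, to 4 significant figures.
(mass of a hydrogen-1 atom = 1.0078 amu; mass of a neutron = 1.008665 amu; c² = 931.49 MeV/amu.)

Z = 30, so N = A − Z = 68 − 30 = 38.
Mass of separated nucleons = 30(1.0078) + 38(1.008665) = 30.2340 + 38.329270 = 68.563270 amu
The mass defect is 68.563270 − 67.9870 = 0.576270 amu.
Converting to energy: 0.576270 amu × 931.49 MeV/amu = 536.790 MeV

536.8 MeV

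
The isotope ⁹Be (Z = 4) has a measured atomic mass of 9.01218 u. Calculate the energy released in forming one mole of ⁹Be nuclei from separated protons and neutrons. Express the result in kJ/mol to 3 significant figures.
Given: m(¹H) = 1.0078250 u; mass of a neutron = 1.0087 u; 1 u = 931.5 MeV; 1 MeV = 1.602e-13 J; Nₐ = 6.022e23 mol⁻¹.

The nucleus contains 4 protons and 9 − 4 = 5 neutrons.
Total constituent mass: 4 × 1.0078250 + 5 × 1.0087 = 9.0748000 u
The mass defect is 9.0748000 − 9.01218 = 0.0626200 u.
E_B = 0.0626200 × 931.5 = 58.3305 MeV
Per nucleus in joules: 58.3305 MeV × 1.602e-13 J/MeV = 9.3445e-12 J
Per mole: 9.3445e-12 J × 6.022e23 mol⁻¹ = 5.6273e+12 J/mol

5.63e+09 kJ/mol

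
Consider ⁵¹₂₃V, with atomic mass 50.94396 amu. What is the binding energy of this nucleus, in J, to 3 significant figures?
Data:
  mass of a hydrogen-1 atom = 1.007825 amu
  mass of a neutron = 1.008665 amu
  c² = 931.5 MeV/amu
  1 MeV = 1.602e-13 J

The nucleus contains 23 protons and 51 − 23 = 28 neutrons.
Total constituent mass: 23 × 1.007825 + 28 × 1.008665 = 51.422595 amu
Mass defect Δm = 51.422595 − 50.94396 = 0.478635 amu
Binding energy = Δm·c² = 0.478635 × 931.5 MeV/amu = 445.849 MeV
In joules: 445.849 MeV × 1.602e-13 J/MeV = 7.1425e-11 J

7.14e-11 J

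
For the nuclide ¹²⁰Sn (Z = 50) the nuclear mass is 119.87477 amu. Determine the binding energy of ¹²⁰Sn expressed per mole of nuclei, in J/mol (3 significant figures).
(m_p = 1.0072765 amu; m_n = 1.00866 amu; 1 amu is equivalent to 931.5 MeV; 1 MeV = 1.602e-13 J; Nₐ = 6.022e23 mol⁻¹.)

9.84e+13 J/mol

Z = 50, so N = A − Z = 120 − 50 = 70.
Total constituent mass: 50 × 1.0072765 + 70 × 1.00866 = 120.9700250 amu
The mass defect is 120.9700250 − 119.87477 = 1.0952550 amu.
Binding energy = Δm·c² = 1.0952550 × 931.5 MeV/amu = 1020.23 MeV
Per nucleus in joules: 1020.23 MeV × 1.602e-13 J/MeV = 1.6344e-10 J
Per mole: 1.6344e-10 J × 6.022e23 mol⁻¹ = 9.8424e+13 J/mol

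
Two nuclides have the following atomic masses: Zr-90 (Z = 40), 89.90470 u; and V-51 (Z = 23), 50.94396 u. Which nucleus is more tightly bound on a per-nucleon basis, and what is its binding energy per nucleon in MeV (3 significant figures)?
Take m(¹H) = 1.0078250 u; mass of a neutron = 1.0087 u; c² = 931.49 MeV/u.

Zr-90: Σm = 40(1.0078250) + 50(1.0087) = 90.7480000 u; Δm = 0.8433000 u; E_B = 785.53 MeV; E_B/A = 8.728 MeV
V-51: Σm = 23(1.0078250) + 28(1.0087) = 51.4235750 u; Δm = 0.4796150 u; E_B = 446.76 MeV; E_B/A = 8.760 MeV
V-51 has the higher binding energy per nucleon, so it is the more tightly bound nucleus.

V-51; 8.76 MeV/nucleon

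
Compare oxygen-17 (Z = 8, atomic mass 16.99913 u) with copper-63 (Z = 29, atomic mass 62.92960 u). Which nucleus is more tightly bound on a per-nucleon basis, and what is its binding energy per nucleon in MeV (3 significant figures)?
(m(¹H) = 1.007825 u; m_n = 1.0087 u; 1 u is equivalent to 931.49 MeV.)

copper-63; 8.77 MeV/nucleon

oxygen-17: Σm = 8(1.007825) + 9(1.0087) = 17.140900 u; Δm = 0.141770 u; E_B = 132.06 MeV; E_B/A = 7.768 MeV
copper-63: Σm = 29(1.007825) + 34(1.0087) = 63.522725 u; Δm = 0.593125 u; E_B = 552.49 MeV; E_B/A = 8.770 MeV
copper-63 has the higher binding energy per nucleon, so it is the more tightly bound nucleus.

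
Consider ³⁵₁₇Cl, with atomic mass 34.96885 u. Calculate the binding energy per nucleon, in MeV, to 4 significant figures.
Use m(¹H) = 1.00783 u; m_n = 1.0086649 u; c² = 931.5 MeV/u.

8.523 MeV/nucleon

The nucleus contains 17 protons and 35 − 17 = 18 neutrons.
Total constituent mass: 17 × 1.00783 + 18 × 1.0086649 = 35.2890782 u
The mass defect is 35.2890782 − 34.96885 = 0.3202282 u.
Converting to energy: 0.3202282 u × 931.5 MeV/u = 298.293 MeV
BE/A = 298.293 MeV / 35 = 8.523 MeV/nucleon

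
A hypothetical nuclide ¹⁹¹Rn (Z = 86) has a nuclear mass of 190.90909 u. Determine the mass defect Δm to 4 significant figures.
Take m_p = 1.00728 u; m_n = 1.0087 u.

1.630 u

The nucleus contains 86 protons and 191 − 86 = 105 neutrons.
Σm = 86·m_p + 105·m_n = 86.62608 + 105.9135 = 192.53958 u
The mass defect is 192.53958 − 190.90909 = 1.63049 u.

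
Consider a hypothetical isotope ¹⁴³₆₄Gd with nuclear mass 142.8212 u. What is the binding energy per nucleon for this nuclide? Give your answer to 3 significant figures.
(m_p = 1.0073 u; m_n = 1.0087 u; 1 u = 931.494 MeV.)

With 64 protons and 79 neutrons (A = 143):
Σm = 64·m_p + 79·m_n = 64.4672 + 79.6873 = 144.1545 u
Mass defect Δm = 144.1545 − 142.8212 = 1.3333 u
E_B = 1.3333 × 931.494 = 1241.96 MeV
Per nucleon: 1241.96 / 143 = 8.685 MeV

8.69 MeV/nucleon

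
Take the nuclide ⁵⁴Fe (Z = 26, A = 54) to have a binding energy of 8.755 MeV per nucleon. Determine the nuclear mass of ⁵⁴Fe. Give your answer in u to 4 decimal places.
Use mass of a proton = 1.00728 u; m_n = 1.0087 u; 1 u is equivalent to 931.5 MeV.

53.9253 u

Total binding energy = 54 × 8.755 = 472.770 MeV
Mass defect = 472.770 MeV / (931.5 MeV/u) = 0.507536 u
Constituent mass = 26(1.00728) + 28(1.0087) = 54.43288 u
Nuclear mass = 54.43288 − 0.507536 = 53.925344 u ≈ 53.9253 u (to 4 decimal places)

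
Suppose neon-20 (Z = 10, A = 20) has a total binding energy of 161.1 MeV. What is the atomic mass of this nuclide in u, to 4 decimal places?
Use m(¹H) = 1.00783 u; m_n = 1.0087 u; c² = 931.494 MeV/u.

Mass defect = 161.1 MeV / (931.494 MeV/u) = 0.172948 u
Constituent mass = 10(1.00783) + 10(1.0087) = 20.16530 u
Atomic mass = 20.16530 − 0.172948 = 19.992352 u ≈ 19.9924 u (to 4 decimal places)

19.9924 u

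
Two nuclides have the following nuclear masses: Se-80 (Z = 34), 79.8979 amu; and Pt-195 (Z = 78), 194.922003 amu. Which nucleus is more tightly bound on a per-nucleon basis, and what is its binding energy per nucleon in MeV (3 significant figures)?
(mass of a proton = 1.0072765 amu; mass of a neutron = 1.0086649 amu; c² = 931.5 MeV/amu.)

Se-80: Σm = 34(1.0072765) + 46(1.0086649) = 80.6459864 amu; Δm = 0.7480864 amu; E_B = 696.84 MeV; E_B/A = 8.711 MeV
Pt-195: Σm = 78(1.0072765) + 117(1.0086649) = 196.5813603 amu; Δm = 1.6593573 amu; E_B = 1545.7 MeV; E_B/A = 7.927 MeV
Se-80 has the higher binding energy per nucleon, so it is the more tightly bound nucleus.

Se-80; 8.71 MeV/nucleon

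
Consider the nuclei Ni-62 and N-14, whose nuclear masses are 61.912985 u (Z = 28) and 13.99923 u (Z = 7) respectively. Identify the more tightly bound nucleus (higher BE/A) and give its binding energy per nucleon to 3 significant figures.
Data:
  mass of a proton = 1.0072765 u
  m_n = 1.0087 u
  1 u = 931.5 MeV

Ni-62: Σm = 28(1.0072765) + 34(1.0087) = 62.4995420 u; Δm = 0.5865570 u; E_B = 546.38 MeV; E_B/A = 8.813 MeV
N-14: Σm = 7(1.0072765) + 7(1.0087) = 14.1118355 u; Δm = 0.1126055 u; E_B = 104.89 MeV; E_B/A = 7.492 MeV
Ni-62 has the higher binding energy per nucleon, so it is the more tightly bound nucleus.

Ni-62; 8.81 MeV/nucleon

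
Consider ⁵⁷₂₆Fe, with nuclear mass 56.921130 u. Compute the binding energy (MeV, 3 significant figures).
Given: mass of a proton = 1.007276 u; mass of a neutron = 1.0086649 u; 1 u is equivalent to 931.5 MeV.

500 MeV

Σm = 26·m_p + 31·m_n = 26.189176 + 31.2686119 = 57.4577879 u
Mass defect Δm = 57.4577879 − 56.921130 = 0.5366579 u
Converting to energy: 0.5366579 u × 931.5 MeV/u = 499.897 MeV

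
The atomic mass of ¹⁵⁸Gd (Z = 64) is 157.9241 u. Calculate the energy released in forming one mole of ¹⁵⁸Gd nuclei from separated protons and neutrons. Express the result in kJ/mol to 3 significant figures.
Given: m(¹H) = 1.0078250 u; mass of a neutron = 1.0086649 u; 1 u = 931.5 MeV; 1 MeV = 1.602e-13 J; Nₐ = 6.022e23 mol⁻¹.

Z = 64, so N = A − Z = 158 − 64 = 94.
Σm = 64·m(¹H) + 94·m_n = 64.5008000 + 94.8145006 = 159.3153006 u
The mass defect is 159.3153006 − 157.9241 = 1.3912006 u.
E_B = 1.3912006 × 931.5 = 1295.90 MeV
Per nucleus in joules: 1295.90 MeV × 1.602e-13 J/MeV = 2.0760e-10 J
Per mole: 2.0760e-10 J × 6.022e23 mol⁻¹ = 1.2502e+14 J/mol

1.25e+11 kJ/mol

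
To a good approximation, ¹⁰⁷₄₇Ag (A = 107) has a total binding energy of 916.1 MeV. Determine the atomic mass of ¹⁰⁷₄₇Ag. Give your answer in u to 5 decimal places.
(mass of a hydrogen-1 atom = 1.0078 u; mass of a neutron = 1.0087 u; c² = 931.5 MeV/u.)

Mass defect = 916.1 MeV / (931.5 MeV/u) = 0.9834675 u
Constituent mass = 47(1.0078) + 60(1.0087) = 107.8886 u
Atomic mass = 107.8886 − 0.9834675 = 106.9051325 u ≈ 106.90513 u (to 5 decimal places)

106.90513 u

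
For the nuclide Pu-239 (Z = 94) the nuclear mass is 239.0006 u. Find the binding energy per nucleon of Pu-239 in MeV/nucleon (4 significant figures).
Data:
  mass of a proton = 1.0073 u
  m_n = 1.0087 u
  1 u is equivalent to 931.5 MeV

7.589 MeV/nucleon

With 94 protons and 145 neutrons (A = 239):
Mass of separated nucleons = 94(1.0073) + 145(1.0087) = 94.6862 + 146.2615 = 240.9477 u
Δm = 240.9477 − 239.0006 = 1.9471 u
Converting to energy: 1.9471 u × 931.5 MeV/u = 1813.72 MeV
Dividing by A = 239 gives 7.589 MeV per nucleon.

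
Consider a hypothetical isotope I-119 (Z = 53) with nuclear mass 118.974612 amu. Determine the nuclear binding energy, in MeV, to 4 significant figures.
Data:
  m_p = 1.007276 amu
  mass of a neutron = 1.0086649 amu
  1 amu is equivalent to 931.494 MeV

Σm = 53·m_p + 66·m_n = 53.385628 + 66.5718834 = 119.9575114 amu
Mass defect Δm = 119.9575114 − 118.974612 = 0.9828994 amu
Binding energy = Δm·c² = 0.9828994 × 931.494 MeV/amu = 915.565 MeV

915.6 MeV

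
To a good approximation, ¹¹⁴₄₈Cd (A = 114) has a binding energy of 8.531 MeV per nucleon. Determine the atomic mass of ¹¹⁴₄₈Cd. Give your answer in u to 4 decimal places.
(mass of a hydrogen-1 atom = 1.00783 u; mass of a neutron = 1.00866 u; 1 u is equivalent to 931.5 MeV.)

Total binding energy = 114 × 8.531 = 972.534 MeV
Mass defect = 972.534 MeV / (931.5 MeV/u) = 1.044052 u
Constituent mass = 48(1.00783) + 66(1.00866) = 114.94740 u
Atomic mass = 114.94740 − 1.044052 = 113.903348 u ≈ 113.9033 u (to 4 decimal places)

113.9033 u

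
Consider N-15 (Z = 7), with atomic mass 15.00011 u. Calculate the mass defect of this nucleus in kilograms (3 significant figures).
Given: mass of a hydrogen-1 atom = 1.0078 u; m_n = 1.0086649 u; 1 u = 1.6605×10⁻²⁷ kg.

With 7 protons and 8 neutrons (A = 15):
Total constituent mass: 7 × 1.0078 + 8 × 1.0086649 = 15.1239192 u
Mass defect Δm = 15.1239192 − 15.00011 = 0.1238092 u
In SI units: 0.1238092 u × 1.6605×10⁻²⁷ kg/u = 2.0559e-28 kg

2.06e-28 kg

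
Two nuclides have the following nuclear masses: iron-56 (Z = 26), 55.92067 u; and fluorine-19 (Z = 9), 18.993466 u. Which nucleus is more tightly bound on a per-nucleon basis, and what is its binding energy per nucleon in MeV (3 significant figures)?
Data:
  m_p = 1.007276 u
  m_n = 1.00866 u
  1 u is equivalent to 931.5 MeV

iron-56; 8.79 MeV/nucleon

iron-56: Σm = 26(1.007276) + 30(1.00866) = 56.448976 u; Δm = 0.528306 u; E_B = 492.12 MeV; E_B/A = 8.788 MeV
fluorine-19: Σm = 9(1.007276) + 10(1.00866) = 19.152084 u; Δm = 0.158618 u; E_B = 147.75 MeV; E_B/A = 7.776 MeV
iron-56 has the higher binding energy per nucleon, so it is the more tightly bound nucleus.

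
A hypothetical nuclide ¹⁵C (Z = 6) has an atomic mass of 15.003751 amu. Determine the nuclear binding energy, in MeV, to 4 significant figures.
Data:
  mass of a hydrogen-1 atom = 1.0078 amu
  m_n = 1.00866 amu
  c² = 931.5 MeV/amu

Z = 6, so N = A − Z = 15 − 6 = 9.
Σm = 6·m(¹H) + 9·m_n = 6.0468 + 9.07794 = 15.12474 amu
The mass defect is 15.12474 − 15.003751 = 0.120989 amu.
E_B = 0.120989 × 931.5 = 112.701 MeV

112.7 MeV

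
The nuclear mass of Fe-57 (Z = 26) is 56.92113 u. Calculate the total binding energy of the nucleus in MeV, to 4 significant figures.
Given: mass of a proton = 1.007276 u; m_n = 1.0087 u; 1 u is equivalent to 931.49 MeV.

500.9 MeV

Mass of separated nucleons = 26(1.007276) + 31(1.0087) = 26.189176 + 31.2697 = 57.458876 u
Mass defect Δm = 57.458876 − 56.92113 = 0.537746 u
E_B = 0.537746 × 931.49 = 500.905 MeV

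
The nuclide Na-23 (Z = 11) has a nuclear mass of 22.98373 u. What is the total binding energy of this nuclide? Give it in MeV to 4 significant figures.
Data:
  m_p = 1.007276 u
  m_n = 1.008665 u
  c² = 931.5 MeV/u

186.6 MeV

Σm = 11·m_p + 12·m_n = 11.080036 + 12.103980 = 23.184016 u
Δm = 23.184016 − 22.98373 = 0.200286 u
E_B = 0.200286 × 931.5 = 186.566 MeV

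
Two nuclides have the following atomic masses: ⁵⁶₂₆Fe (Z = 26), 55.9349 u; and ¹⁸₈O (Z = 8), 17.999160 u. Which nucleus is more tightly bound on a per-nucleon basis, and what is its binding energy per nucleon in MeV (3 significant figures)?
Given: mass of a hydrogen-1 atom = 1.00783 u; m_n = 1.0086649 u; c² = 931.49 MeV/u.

⁵⁶₂₆Fe: Σm = 26(1.00783) + 30(1.0086649) = 56.4635270 u; Δm = 0.5286270 u; E_B = 492.41 MeV; E_B/A = 8.793 MeV
¹⁸₈O: Σm = 8(1.00783) + 10(1.0086649) = 18.1492890 u; Δm = 0.1501290 u; E_B = 139.84 MeV; E_B/A = 7.769 MeV
⁵⁶₂₆Fe has the higher binding energy per nucleon, so it is the more tightly bound nucleus.

⁵⁶₂₆Fe; 8.79 MeV/nucleon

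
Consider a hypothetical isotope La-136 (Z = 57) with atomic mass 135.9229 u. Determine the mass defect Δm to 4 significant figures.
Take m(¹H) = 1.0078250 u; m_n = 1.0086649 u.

Z = 57, so N = A − Z = 136 − 57 = 79.
Mass of separated nucleons = 57(1.0078250) + 79(1.0086649) = 57.4460250 + 79.6845271 = 137.1305521 u
Mass defect Δm = 137.1305521 − 135.9229 = 1.2076521 u

1.208 u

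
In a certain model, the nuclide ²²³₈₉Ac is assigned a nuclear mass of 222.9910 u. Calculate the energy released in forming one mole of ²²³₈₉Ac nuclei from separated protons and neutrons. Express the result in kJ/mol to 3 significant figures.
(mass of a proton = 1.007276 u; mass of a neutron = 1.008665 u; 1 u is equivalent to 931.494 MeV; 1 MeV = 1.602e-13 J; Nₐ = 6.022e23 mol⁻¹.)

Z = 89, so N = A − Z = 223 − 89 = 134.
Σm = 89·m_p + 134·m_n = 89.647564 + 135.161110 = 224.808674 u
Mass defect Δm = 224.808674 − 222.9910 = 1.817674 u
Converting to energy: 1.817674 u × 931.494 MeV/u = 1693.15 MeV
Per nucleus in joules: 1693.15 MeV × 1.602e-13 J/MeV = 2.7124e-10 J
Per mole: 2.7124e-10 J × 6.022e23 mol⁻¹ = 1.6334e+14 J/mol

1.63e+11 kJ/mol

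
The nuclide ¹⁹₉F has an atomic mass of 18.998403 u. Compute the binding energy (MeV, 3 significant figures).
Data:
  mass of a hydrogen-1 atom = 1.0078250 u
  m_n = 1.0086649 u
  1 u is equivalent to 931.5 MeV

148 MeV

With 9 protons and 10 neutrons (A = 19):
Σm = 9·m(¹H) + 10·m_n = 9.0704250 + 10.0866490 = 19.1570740 u
Mass defect Δm = 19.1570740 − 18.998403 = 0.1586710 u
E_B = 0.1586710 × 931.5 = 147.802 MeV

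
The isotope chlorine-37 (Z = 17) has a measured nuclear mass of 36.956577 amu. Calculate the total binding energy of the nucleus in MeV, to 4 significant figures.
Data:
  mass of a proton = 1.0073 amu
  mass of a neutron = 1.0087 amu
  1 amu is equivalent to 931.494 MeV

318.1 MeV

With 17 protons and 20 neutrons (A = 37):
Σm = 17·m_p + 20·m_n = 17.1241 + 20.1740 = 37.2981 amu
Mass defect Δm = 37.2981 − 36.956577 = 0.341523 amu
Converting to energy: 0.341523 amu × 931.494 MeV/amu = 318.127 MeV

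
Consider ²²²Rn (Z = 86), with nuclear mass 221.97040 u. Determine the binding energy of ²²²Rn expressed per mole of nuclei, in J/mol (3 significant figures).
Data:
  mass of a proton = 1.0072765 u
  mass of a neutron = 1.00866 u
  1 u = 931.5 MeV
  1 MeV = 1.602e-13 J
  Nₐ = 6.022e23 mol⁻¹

With 86 protons and 136 neutrons (A = 222):
Mass of separated nucleons = 86(1.0072765) + 136(1.00866) = 86.6257790 + 137.17776 = 223.8035390 u
Δm = 223.8035390 − 221.97040 = 1.8331390 u
Binding energy = Δm·c² = 1.8331390 × 931.5 MeV/u = 1707.57 MeV
Per nucleus in joules: 1707.57 MeV × 1.602e-13 J/MeV = 2.7355e-10 J
Per mole: 2.7355e-10 J × 6.022e23 mol⁻¹ = 1.6473e+14 J/mol

1.65e+14 J/mol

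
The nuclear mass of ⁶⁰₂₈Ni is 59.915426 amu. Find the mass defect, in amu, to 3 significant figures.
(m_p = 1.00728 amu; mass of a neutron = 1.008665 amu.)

Total constituent mass: 28 × 1.00728 + 32 × 1.008665 = 60.481120 amu
Mass defect Δm = 60.481120 − 59.915426 = 0.565694 amu

0.566 amu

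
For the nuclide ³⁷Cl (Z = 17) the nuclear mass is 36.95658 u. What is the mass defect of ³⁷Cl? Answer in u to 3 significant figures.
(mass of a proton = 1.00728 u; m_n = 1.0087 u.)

Z = 17, so N = A − Z = 37 − 17 = 20.
Total constituent mass: 17 × 1.00728 + 20 × 1.0087 = 37.29776 u
The mass defect is 37.29776 − 36.95658 = 0.34118 u.

0.341 u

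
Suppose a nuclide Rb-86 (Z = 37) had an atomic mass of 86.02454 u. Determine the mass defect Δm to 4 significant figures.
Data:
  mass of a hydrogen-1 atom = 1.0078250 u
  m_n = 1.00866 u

Total constituent mass: 37 × 1.0078250 + 49 × 1.00866 = 86.7138650 u
Mass defect Δm = 86.7138650 − 86.02454 = 0.6893250 u

0.6893 u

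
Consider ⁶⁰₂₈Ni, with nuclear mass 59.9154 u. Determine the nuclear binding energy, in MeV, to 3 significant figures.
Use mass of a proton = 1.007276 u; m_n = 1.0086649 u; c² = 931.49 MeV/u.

527 MeV

Z = 28, so N = A − Z = 60 − 28 = 32.
Total constituent mass: 28 × 1.007276 + 32 × 1.0086649 = 60.4810048 u
Δm = 60.4810048 − 59.9154 = 0.5656048 u
Binding energy = Δm·c² = 0.5656048 × 931.49 MeV/u = 526.855 MeV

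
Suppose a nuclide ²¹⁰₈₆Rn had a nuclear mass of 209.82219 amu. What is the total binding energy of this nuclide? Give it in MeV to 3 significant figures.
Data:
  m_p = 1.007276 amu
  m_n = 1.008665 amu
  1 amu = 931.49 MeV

1750 MeV

With 86 protons and 124 neutrons (A = 210):
Σm = 86·m_p + 124·m_n = 86.625736 + 125.074460 = 211.700196 amu
The mass defect is 211.700196 − 209.82219 = 1.878006 amu.
E_B = 1.878006 × 931.49 = 1749.34 MeV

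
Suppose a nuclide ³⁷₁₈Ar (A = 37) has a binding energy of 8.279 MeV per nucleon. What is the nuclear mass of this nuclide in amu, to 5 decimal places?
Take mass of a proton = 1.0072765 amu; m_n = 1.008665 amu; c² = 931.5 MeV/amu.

36.96676 amu

Total binding energy = 37 × 8.279 = 306.323 MeV
Mass defect = 306.323 MeV / (931.5 MeV/amu) = 0.3288492 amu
Constituent mass = 18(1.0072765) + 19(1.008665) = 37.2956120 amu
Nuclear mass = 37.2956120 − 0.3288492 = 36.9667628 amu ≈ 36.96676 amu (to 5 decimal places)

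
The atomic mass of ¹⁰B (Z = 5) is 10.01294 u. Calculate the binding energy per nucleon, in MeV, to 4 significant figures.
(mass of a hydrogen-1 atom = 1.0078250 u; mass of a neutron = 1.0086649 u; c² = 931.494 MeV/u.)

Σm = 5·m(¹H) + 5·m_n = 5.0391250 + 5.0433245 = 10.0824495 u
The mass defect is 10.0824495 − 10.01294 = 0.0695095 u.
Converting to energy: 0.0695095 u × 931.494 MeV/u = 64.7477 MeV
Per nucleon: 64.7477 / 10 = 6.475 MeV

6.475 MeV/nucleon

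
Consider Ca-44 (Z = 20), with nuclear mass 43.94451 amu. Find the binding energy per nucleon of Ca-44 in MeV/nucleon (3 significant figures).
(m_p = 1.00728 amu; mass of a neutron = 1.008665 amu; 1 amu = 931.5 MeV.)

With 20 protons and 24 neutrons (A = 44):
Σm = 20·m_p + 24·m_n = 20.14560 + 24.207960 = 44.353560 amu
Δm = 44.353560 − 43.94451 = 0.409050 amu
Binding energy = Δm·c² = 0.409050 × 931.5 MeV/amu = 381.030 MeV
Per nucleon: 381.030 / 44 = 8.660 MeV

8.66 MeV/nucleon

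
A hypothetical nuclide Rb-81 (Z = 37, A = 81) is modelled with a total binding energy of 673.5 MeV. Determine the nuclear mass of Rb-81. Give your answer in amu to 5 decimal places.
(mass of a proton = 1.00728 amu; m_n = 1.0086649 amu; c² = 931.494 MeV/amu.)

Mass defect = 673.5 MeV / (931.494 MeV/amu) = 0.7230320 amu
Constituent mass = 37(1.00728) + 44(1.0086649) = 81.6506156 amu
Nuclear mass = 81.6506156 − 0.7230320 = 80.9275836 amu ≈ 80.92758 amu (to 5 decimal places)

80.92758 amu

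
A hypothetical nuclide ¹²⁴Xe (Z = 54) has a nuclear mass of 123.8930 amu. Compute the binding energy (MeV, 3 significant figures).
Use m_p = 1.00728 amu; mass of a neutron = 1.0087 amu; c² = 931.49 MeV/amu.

1030 MeV

Σm = 54·m_p + 70·m_n = 54.39312 + 70.6090 = 125.00212 amu
The mass defect is 125.00212 − 123.8930 = 1.10912 amu.
E_B = 1.10912 × 931.49 = 1033.13 MeV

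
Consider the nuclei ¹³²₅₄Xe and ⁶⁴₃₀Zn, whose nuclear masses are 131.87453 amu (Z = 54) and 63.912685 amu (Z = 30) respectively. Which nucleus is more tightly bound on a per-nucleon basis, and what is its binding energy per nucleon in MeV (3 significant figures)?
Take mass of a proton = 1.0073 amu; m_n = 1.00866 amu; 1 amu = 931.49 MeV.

⁶⁴₃₀Zn; 8.74 MeV/nucleon

¹³²₅₄Xe: Σm = 54(1.0073) + 78(1.00866) = 133.06968 amu; Δm = 1.19515 amu; E_B = 1113.3 MeV; E_B/A = 8.434 MeV
⁶⁴₃₀Zn: Σm = 30(1.0073) + 34(1.00866) = 64.51344 amu; Δm = 0.600755 amu; E_B = 559.60 MeV; E_B/A = 8.744 MeV
⁶⁴₃₀Zn has the higher binding energy per nucleon, so it is the more tightly bound nucleus.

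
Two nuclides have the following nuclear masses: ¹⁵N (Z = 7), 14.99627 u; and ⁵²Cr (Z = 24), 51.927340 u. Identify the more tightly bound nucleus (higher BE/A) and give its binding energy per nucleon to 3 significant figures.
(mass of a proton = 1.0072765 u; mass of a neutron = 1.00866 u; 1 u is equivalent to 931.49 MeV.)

¹⁵N: Σm = 7(1.0072765) + 8(1.00866) = 15.1202155 u; Δm = 0.1239455 u; E_B = 115.45 MeV; E_B/A = 7.697 MeV
⁵²Cr: Σm = 24(1.0072765) + 28(1.00866) = 52.4171160 u; Δm = 0.4897760 u; E_B = 456.22 MeV; E_B/A = 8.773 MeV
⁵²Cr has the higher binding energy per nucleon, so it is the more tightly bound nucleus.

⁵²Cr; 8.77 MeV/nucleon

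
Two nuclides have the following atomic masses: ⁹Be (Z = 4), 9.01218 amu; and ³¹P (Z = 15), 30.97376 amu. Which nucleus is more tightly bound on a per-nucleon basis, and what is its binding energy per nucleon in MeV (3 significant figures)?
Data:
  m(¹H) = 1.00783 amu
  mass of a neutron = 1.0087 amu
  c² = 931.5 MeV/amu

³¹P; 8.50 MeV/nucleon

⁹Be: Σm = 4(1.00783) + 5(1.0087) = 9.07482 amu; Δm = 0.06264 amu; E_B = 58.349 MeV; E_B/A = 6.483 MeV
³¹P: Σm = 15(1.00783) + 16(1.0087) = 31.25665 amu; Δm = 0.28289 amu; E_B = 263.51 MeV; E_B/A = 8.500 MeV
³¹P has the higher binding energy per nucleon, so it is the more tightly bound nucleus.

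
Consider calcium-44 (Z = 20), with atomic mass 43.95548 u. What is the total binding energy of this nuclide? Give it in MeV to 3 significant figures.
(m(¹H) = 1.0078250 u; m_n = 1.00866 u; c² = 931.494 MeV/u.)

381 MeV

With 20 protons and 24 neutrons (A = 44):
Total constituent mass: 20 × 1.0078250 + 24 × 1.00866 = 44.3643400 u
The mass defect is 44.3643400 − 43.95548 = 0.4088600 u.
E_B = 0.4088600 × 931.494 = 380.851 MeV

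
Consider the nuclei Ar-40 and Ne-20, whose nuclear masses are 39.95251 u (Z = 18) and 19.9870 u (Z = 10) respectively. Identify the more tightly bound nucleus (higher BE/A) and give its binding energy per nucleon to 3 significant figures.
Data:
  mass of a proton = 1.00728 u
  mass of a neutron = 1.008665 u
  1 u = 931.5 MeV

Ar-40; 8.60 MeV/nucleon

Ar-40: Σm = 18(1.00728) + 22(1.008665) = 40.321670 u; Δm = 0.369160 u; E_B = 343.87 MeV; E_B/A = 8.597 MeV
Ne-20: Σm = 10(1.00728) + 10(1.008665) = 20.159450 u; Δm = 0.172450 u; E_B = 160.64 MeV; E_B/A = 8.032 MeV
Ar-40 has the higher binding energy per nucleon, so it is the more tightly bound nucleus.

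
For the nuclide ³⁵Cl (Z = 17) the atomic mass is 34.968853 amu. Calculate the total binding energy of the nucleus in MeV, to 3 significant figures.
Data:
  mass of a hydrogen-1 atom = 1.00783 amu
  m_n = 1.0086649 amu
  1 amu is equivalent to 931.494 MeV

Mass of separated nucleons = 17(1.00783) + 18(1.0086649) = 17.13311 + 18.1559682 = 35.2890782 amu
The mass defect is 35.2890782 − 34.968853 = 0.3202252 amu.
E_B = 0.3202252 × 931.494 = 298.288 MeV

298 MeV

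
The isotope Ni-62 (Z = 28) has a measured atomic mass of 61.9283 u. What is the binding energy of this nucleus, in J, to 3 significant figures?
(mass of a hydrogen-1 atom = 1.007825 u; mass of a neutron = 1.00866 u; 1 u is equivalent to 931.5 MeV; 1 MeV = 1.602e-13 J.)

8.73e-11 J

Total constituent mass: 28 × 1.007825 + 34 × 1.00866 = 62.513540 u
The mass defect is 62.513540 − 61.9283 = 0.585240 u.
Converting to energy: 0.585240 u × 931.5 MeV/u = 545.151 MeV
In joules: 545.151 MeV × 1.602e-13 J/MeV = 8.7333e-11 J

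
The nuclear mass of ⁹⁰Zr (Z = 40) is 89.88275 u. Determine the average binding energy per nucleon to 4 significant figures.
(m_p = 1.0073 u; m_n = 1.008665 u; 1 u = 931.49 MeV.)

8.720 MeV/nucleon

With 40 protons and 50 neutrons (A = 90):
Σm = 40·m_p + 50·m_n = 40.2920 + 50.433250 = 90.725250 u
Mass defect Δm = 90.725250 − 89.88275 = 0.842500 u
E_B = 0.842500 × 931.49 = 784.780 MeV
Per nucleon: 784.780 / 90 = 8.720 MeV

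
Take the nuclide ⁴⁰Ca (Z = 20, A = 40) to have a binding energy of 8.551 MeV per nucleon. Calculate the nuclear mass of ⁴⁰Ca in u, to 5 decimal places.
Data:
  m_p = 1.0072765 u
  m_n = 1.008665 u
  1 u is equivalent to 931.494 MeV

Total binding energy = 40 × 8.551 = 342.040 MeV
Mass defect = 342.040 MeV / (931.494 MeV/u) = 0.3671951 u
Constituent mass = 20(1.0072765) + 20(1.008665) = 40.3188300 u
Nuclear mass = 40.3188300 − 0.3671951 = 39.9516349 u ≈ 39.95163 u (to 5 decimal places)

39.95163 u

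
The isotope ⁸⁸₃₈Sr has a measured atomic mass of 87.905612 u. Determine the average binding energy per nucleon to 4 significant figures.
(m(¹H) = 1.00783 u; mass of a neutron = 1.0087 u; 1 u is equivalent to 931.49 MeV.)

8.753 MeV/nucleon

The nucleus contains 38 protons and 88 − 38 = 50 neutrons.
Total constituent mass: 38 × 1.00783 + 50 × 1.0087 = 88.73254 u
Mass defect Δm = 88.73254 − 87.905612 = 0.826928 u
Converting to energy: 0.826928 u × 931.49 MeV/u = 770.275 MeV
Dividing by A = 88 gives 8.753 MeV per nucleon.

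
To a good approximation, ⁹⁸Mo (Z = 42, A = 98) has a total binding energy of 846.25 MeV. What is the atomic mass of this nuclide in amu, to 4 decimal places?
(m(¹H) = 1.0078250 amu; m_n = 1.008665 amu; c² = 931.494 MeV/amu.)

97.9054 amu

Mass defect = 846.25 MeV / (931.494 MeV/amu) = 0.908487 amu
Constituent mass = 42(1.0078250) + 56(1.008665) = 98.8138900 amu
Atomic mass = 98.8138900 − 0.908487 = 97.9054030 amu ≈ 97.9054 amu (to 4 decimal places)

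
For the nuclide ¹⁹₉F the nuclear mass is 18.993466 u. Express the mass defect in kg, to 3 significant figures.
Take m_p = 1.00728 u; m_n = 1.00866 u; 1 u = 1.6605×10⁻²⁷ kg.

2.63e-28 kg

Σm = 9·m_p + 10·m_n = 9.06552 + 10.08660 = 19.15212 u
The mass defect is 19.15212 − 18.993466 = 0.158654 u.
In SI units: 0.158654 u × 1.6605×10⁻²⁷ kg/u = 2.6344e-28 kg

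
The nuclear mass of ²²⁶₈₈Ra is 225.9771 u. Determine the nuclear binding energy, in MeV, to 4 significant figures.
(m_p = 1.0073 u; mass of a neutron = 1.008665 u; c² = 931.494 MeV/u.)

1734 MeV

Z = 88, so N = A − Z = 226 − 88 = 138.
Total constituent mass: 88 × 1.0073 + 138 × 1.008665 = 227.838170 u
Δm = 227.838170 − 225.9771 = 1.861070 u
Converting to energy: 1.861070 u × 931.494 MeV/u = 1733.58 MeV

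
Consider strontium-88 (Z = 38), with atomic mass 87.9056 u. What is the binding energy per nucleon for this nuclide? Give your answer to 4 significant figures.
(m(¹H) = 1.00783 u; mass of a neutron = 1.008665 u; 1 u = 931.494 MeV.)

Σm = 38·m(¹H) + 50·m_n = 38.29754 + 50.433250 = 88.730790 u
The mass defect is 88.730790 − 87.9056 = 0.825190 u.
Converting to energy: 0.825190 u × 931.494 MeV/u = 768.660 MeV
Per nucleon: 768.660 / 88 = 8.735 MeV

8.735 MeV/nucleon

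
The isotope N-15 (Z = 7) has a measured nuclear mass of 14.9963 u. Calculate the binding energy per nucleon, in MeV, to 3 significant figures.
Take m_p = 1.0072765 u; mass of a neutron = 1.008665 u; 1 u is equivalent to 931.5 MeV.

Z = 7, so N = A − Z = 15 − 7 = 8.
Mass of separated nucleons = 7(1.0072765) + 8(1.008665) = 7.0509355 + 8.069320 = 15.1202555 u
Mass defect Δm = 15.1202555 − 14.9963 = 0.1239555 u
E_B = 0.1239555 × 931.5 = 115.465 MeV
BE/A = 115.465 MeV / 15 = 7.698 MeV/nucleon

7.70 MeV/nucleon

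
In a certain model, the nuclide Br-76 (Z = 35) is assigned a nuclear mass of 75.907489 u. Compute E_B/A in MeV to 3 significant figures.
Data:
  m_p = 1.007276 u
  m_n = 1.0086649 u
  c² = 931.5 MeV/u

Z = 35, so N = A − Z = 76 − 35 = 41.
Mass of separated nucleons = 35(1.007276) + 41(1.0086649) = 35.254660 + 41.3552609 = 76.6099209 u
Mass defect Δm = 76.6099209 − 75.907489 = 0.7024319 u
E_B = 0.7024319 × 931.5 = 654.315 MeV
Dividing by A = 76 gives 8.609 MeV per nucleon.

8.61 MeV/nucleon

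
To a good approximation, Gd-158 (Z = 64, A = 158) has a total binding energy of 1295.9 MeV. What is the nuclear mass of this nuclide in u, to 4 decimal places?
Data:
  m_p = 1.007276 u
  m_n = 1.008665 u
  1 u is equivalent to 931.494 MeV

Mass defect = 1295.9 MeV / (931.494 MeV/u) = 1.391206 u
Constituent mass = 64(1.007276) + 94(1.008665) = 159.280174 u
Nuclear mass = 159.280174 − 1.391206 = 157.888968 u ≈ 157.8890 u (to 4 decimal places)

157.8890 u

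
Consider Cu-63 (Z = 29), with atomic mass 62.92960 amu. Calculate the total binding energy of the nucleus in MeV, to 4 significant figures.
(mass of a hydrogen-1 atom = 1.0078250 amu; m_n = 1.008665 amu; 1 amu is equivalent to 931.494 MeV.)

551.4 MeV

The nucleus contains 29 protons and 63 − 29 = 34 neutrons.
Σm = 29·m(¹H) + 34·m_n = 29.2269250 + 34.294610 = 63.5215350 amu
Mass defect Δm = 63.5215350 − 62.92960 = 0.5919350 amu
Converting to energy: 0.5919350 amu × 931.494 MeV/amu = 551.384 MeV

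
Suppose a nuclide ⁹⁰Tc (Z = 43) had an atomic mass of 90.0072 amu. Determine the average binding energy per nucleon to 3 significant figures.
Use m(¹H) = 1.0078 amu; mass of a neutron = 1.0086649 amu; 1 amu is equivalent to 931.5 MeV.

Z = 43, so N = A − Z = 90 − 43 = 47.
Σm = 43·m(¹H) + 47·m_n = 43.3354 + 47.4072503 = 90.7426503 amu
Mass defect Δm = 90.7426503 − 90.0072 = 0.7354503 amu
Binding energy = Δm·c² = 0.7354503 × 931.5 MeV/amu = 685.072 MeV
Dividing by A = 90 gives 7.612 MeV per nucleon.

7.61 MeV/nucleon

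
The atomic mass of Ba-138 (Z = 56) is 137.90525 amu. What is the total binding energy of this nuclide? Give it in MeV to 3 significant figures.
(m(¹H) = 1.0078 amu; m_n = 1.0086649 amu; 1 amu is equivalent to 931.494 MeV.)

1160 MeV

The nucleus contains 56 protons and 138 − 56 = 82 neutrons.
Mass of separated nucleons = 56(1.0078) + 82(1.0086649) = 56.4368 + 82.7105218 = 139.1473218 amu
Mass defect Δm = 139.1473218 − 137.90525 = 1.2420718 amu
Binding energy = Δm·c² = 1.2420718 × 931.494 MeV/amu = 1156.98 MeV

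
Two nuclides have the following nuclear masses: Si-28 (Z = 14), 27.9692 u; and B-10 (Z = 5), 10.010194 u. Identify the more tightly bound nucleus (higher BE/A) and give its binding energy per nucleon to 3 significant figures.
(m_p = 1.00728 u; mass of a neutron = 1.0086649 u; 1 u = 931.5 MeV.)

Si-28; 8.45 MeV/nucleon

Si-28: Σm = 14(1.00728) + 14(1.0086649) = 28.2232286 u; Δm = 0.2540286 u; E_B = 236.63 MeV; E_B/A = 8.451 MeV
B-10: Σm = 5(1.00728) + 5(1.0086649) = 10.0797245 u; Δm = 0.0695305 u; E_B = 64.768 MeV; E_B/A = 6.477 MeV
Si-28 has the higher binding energy per nucleon, so it is the more tightly bound nucleus.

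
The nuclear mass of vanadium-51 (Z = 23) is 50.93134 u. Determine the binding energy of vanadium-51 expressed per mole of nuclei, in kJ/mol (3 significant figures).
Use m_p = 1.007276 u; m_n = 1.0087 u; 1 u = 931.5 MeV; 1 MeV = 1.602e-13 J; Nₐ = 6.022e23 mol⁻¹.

Z = 23, so N = A − Z = 51 − 23 = 28.
Mass of separated nucleons = 23(1.007276) + 28(1.0087) = 23.167348 + 28.2436 = 51.410948 u
Δm = 51.410948 − 50.93134 = 0.479608 u
Binding energy = Δm·c² = 0.479608 × 931.5 MeV/u = 446.755 MeV
Per nucleus in joules: 446.755 MeV × 1.602e-13 J/MeV = 7.1570e-11 J
Per mole: 7.1570e-11 J × 6.022e23 mol⁻¹ = 4.3099e+13 J/mol

4.31e+10 kJ/mol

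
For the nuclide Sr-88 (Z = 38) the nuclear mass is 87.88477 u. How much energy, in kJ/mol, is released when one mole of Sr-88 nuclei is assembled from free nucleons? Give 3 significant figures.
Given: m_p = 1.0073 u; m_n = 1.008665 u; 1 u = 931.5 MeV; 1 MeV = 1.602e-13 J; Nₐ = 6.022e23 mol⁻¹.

7.42e+10 kJ/mol

With 38 protons and 50 neutrons (A = 88):
Mass of separated nucleons = 38(1.0073) + 50(1.008665) = 38.2774 + 50.433250 = 88.710650 u
Δm = 88.710650 − 87.88477 = 0.825880 u
E_B = 0.825880 × 931.5 = 769.307 MeV
Per nucleus in joules: 769.307 MeV × 1.602e-13 J/MeV = 1.2324e-10 J
Per mole: 1.2324e-10 J × 6.022e23 mol⁻¹ = 7.4215e+13 J/mol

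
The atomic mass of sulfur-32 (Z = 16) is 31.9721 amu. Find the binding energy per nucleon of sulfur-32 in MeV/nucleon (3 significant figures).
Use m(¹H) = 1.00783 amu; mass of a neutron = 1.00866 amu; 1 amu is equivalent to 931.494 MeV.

8.49 MeV/nucleon

Σm = 16·m(¹H) + 16·m_n = 16.12528 + 16.13856 = 32.26384 amu
The mass defect is 32.26384 − 31.9721 = 0.29174 amu.
Converting to energy: 0.29174 amu × 931.494 MeV/amu = 271.754 MeV
Per nucleon: 271.754 / 32 = 8.492 MeV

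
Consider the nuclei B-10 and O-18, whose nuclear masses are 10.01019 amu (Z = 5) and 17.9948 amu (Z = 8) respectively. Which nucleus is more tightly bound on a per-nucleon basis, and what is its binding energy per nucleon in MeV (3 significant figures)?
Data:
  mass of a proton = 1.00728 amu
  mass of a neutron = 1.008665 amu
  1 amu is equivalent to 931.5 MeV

B-10: Σm = 5(1.00728) + 5(1.008665) = 10.079725 amu; Δm = 0.069535 amu; E_B = 64.772 MeV; E_B/A = 6.477 MeV
O-18: Σm = 8(1.00728) + 10(1.008665) = 18.144890 amu; Δm = 0.150090 amu; E_B = 139.81 MeV; E_B/A = 7.767 MeV
O-18 has the higher binding energy per nucleon, so it is the more tightly bound nucleus.

O-18; 7.77 MeV/nucleon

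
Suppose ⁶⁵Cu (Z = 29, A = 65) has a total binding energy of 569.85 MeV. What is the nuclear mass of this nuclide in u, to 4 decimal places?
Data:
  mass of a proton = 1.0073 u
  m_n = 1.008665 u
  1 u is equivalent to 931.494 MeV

64.9119 u

Mass defect = 569.85 MeV / (931.494 MeV/u) = 0.611759 u
Constituent mass = 29(1.0073) + 36(1.008665) = 65.523640 u
Nuclear mass = 65.523640 − 0.611759 = 64.911881 u ≈ 64.9119 u (to 4 decimal places)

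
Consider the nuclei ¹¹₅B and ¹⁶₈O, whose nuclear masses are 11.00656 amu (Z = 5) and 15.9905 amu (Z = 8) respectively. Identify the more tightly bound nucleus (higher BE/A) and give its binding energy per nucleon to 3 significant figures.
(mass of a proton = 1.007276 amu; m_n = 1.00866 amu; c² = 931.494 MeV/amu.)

¹⁶₈O; 7.98 MeV/nucleon

¹¹₅B: Σm = 5(1.007276) + 6(1.00866) = 11.088340 amu; Δm = 0.081780 amu; E_B = 76.178 MeV; E_B/A = 6.925 MeV
¹⁶₈O: Σm = 8(1.007276) + 8(1.00866) = 16.127488 amu; Δm = 0.136988 amu; E_B = 127.60 MeV; E_B/A = 7.975 MeV
¹⁶₈O has the higher binding energy per nucleon, so it is the more tightly bound nucleus.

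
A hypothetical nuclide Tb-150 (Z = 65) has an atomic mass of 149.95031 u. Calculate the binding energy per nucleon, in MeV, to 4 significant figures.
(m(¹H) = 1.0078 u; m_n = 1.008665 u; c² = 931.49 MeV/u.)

8.031 MeV/nucleon

Z = 65, so N = A − Z = 150 − 65 = 85.
Total constituent mass: 65 × 1.0078 + 85 × 1.008665 = 151.243525 u
Δm = 151.243525 − 149.95031 = 1.293215 u
E_B = 1.293215 × 931.49 = 1204.62 MeV
Dividing by A = 150 gives 8.031 MeV per nucleon.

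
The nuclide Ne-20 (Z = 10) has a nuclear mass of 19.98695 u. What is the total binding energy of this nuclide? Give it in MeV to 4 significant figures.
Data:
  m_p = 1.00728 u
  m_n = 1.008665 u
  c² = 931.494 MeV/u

160.7 MeV

Mass of separated nucleons = 10(1.00728) + 10(1.008665) = 10.07280 + 10.086650 = 20.159450 u
Δm = 20.159450 − 19.98695 = 0.172500 u
Converting to energy: 0.172500 u × 931.494 MeV/u = 160.683 MeV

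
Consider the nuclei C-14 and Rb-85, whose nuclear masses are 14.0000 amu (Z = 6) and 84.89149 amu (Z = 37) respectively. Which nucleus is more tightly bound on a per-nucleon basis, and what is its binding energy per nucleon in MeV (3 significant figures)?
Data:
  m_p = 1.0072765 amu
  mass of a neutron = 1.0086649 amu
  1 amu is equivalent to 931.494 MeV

C-14: Σm = 6(1.0072765) + 8(1.0086649) = 14.1129782 amu; Δm = 0.1129782 amu; E_B = 105.24 MeV; E_B/A = 7.517 MeV
Rb-85: Σm = 37(1.0072765) + 48(1.0086649) = 85.6851457 amu; Δm = 0.7936557 amu; E_B = 739.286 MeV; E_B/A = 8.697 MeV
Rb-85 has the higher binding energy per nucleon, so it is the more tightly bound nucleus.

Rb-85; 8.70 MeV/nucleon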